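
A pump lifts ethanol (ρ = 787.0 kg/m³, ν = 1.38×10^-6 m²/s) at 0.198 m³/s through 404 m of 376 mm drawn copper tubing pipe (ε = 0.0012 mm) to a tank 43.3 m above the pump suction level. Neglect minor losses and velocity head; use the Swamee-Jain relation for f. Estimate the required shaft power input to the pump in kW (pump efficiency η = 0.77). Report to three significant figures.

V = 4Q/(πD²) = 1.783 m/s; Re = 4.86×10^5; ε/D = 3.19×10^-6; f = 0.01321
h_f = f(L/D)V²/2g = 2.300 m
Total head H = z + h_f = 43.3 + 2.300 = 45.60 m
P_hyd = ρgQH = 787.0·9.81·0.198·45.60 = 69.71 kW
P_shaft = P_hyd/η = 69.71/0.77 = 90.53 kW

P_shaft ≈ 90.5 kW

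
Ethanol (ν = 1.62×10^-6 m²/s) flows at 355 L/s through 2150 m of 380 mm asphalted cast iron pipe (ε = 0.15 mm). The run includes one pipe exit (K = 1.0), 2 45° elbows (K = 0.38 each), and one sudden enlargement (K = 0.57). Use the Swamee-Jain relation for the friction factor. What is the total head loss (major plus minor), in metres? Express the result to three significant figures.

V = 4Q/(πD²) = 3.130 m/s; V²/2g = 0.4994 m
Re = 7.34×10^5, ε/D = 3.95×10^-4 → f = 0.01675 (Swamee-Jain)
Major: h_f = f(L/D)·V²/2g = 0.01675·5658·0.4994 = 47.32 m
Minor: ΣK = 2.33; h_m = ΣK·V²/2g = 1.164 m
Total H_L = 47.32 + 1.164 = 48.48 m

H_L ≈ 48.5 m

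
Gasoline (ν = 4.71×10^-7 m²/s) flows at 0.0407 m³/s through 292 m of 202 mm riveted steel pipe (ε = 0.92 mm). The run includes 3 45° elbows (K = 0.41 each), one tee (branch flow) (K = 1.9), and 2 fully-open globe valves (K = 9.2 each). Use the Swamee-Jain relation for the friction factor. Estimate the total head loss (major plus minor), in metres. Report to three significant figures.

V = 4Q/(πD²) = 1.270 m/s; V²/2g = 0.08221 m
Re = 5.45×10^5, ε/D = 0.00455 → f = 0.02981 (Swamee-Jain)
Major: h_f = f(L/D)·V²/2g = 0.02981·1446·0.08221 = 3.542 m
Minor: ΣK = 21.5; h_m = ΣK·V²/2g = 1.770 m
Total H_L = 3.542 + 1.770 = 5.312 m

H_L ≈ 5.31 m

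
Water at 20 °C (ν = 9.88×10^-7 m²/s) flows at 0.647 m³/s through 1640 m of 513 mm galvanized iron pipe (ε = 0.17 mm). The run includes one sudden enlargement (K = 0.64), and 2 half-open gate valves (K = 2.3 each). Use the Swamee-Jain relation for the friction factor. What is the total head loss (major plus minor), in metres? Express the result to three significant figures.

H_L ≈ 27.8 m

V = 4Q/(πD²) = 3.130 m/s; V²/2g = 0.4994 m
Re = 1.63×10^6, ε/D = 3.31×10^-4 → f = 0.01577 (Swamee-Jain)
Major: h_f = f(L/D)·V²/2g = 0.01577·3197·0.4994 = 25.18 m
Minor: ΣK = 5.24; h_m = ΣK·V²/2g = 2.617 m
Total H_L = 25.18 + 2.617 = 27.79 m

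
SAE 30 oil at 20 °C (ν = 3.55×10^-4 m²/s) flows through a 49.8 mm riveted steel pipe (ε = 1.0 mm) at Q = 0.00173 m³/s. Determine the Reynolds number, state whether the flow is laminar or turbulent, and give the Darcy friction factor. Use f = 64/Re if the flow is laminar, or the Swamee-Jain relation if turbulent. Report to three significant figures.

V = 4Q/(πD²) = 0.8882 m/s
Re = VD/ν = 0.8882·0.0498/3.55×10^-4 = 125
Re < 2300 → laminar → f = 64/Re = 0.5137

Re ≈ 125; laminar; f = 64/Re ≈ 0.514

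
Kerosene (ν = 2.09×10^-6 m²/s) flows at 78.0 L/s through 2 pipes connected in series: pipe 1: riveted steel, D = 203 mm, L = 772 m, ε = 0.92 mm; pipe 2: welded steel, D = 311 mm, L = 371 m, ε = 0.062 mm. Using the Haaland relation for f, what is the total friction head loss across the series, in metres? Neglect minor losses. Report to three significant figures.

H ≈ 34.8 m

Pipe 1: V = 2.410 m/s, Re = 2.34×10^5, ε/D = 0.00453, f = 0.02994, h_1 = f(L/D)V²/2g = 33.70 m
Pipe 2: V = 1.027 m/s, Re = 1.53×10^5, ε/D = 1.99×10^-4, f = 0.01752, h_2 = f(L/D)V²/2g = 1.123 m
Series → Q common, losses add: H = Σh = 34.82 m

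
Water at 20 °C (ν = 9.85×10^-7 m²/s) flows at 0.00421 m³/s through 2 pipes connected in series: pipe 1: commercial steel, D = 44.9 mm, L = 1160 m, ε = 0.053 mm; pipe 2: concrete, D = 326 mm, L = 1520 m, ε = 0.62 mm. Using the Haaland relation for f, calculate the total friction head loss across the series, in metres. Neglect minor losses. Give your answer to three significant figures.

Pipe 1: V = 2.659 m/s, Re = 1.21×10^5, ε/D = 0.00118, f = 0.02225, h_1 = f(L/D)V²/2g = 207.1 m
Pipe 2: V = 0.05044 m/s, Re = 1.67×10^4, ε/D = 0.00190, f = 0.03022, h_2 = f(L/D)V²/2g = 0.01827 m
Series → Q common, losses add: H = Σh = 207.1 m

H ≈ 207 m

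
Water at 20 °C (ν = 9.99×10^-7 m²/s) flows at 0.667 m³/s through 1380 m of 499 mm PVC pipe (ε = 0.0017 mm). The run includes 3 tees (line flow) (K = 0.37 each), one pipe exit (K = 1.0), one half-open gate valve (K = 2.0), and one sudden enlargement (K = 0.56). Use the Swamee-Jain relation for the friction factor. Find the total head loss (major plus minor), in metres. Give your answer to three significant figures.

H_L ≈ 20.4 m

V = 4Q/(πD²) = 3.411 m/s; V²/2g = 0.5929 m
Re = 1.70×10^6, ε/D = 3.41×10^-6 → f = 0.01075 (Swamee-Jain)
Major: h_f = f(L/D)·V²/2g = 0.01075·2766·0.5929 = 17.63 m
Minor: ΣK = 4.67; h_m = ΣK·V²/2g = 2.769 m
Total H_L = 17.63 + 2.769 = 20.40 m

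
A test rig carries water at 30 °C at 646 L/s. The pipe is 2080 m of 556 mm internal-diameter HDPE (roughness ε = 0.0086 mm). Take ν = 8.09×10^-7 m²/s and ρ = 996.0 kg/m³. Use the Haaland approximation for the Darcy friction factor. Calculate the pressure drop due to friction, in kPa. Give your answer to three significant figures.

V = 4Q/(πD²) = 4·0.646/(π·0.556²) = 2.661 m/s
Re = VD/ν = 2.661·0.556/8.09×10^-7 = 1.83×10^6 → turbulent
ε/D = 0.0086/556 = 1.55×10^-5
Haaland: f = 0.01093
h_f = f(L/D)V²/(2g) = 0.01093·(2080/0.556)·2.661²/(2·9.81) = 14.75 m
Δp = ρg·h_f = 996.0·9.81·14.75 = 144.1 kPa

Δp ≈ 144 kPa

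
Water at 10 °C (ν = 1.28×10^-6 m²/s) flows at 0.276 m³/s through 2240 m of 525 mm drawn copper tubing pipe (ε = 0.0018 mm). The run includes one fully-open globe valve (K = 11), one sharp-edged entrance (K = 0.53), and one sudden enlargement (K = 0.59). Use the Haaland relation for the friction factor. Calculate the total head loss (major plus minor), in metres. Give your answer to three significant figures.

V = 4Q/(πD²) = 1.275 m/s; V²/2g = 0.08285 m
Re = 5.23×10^5, ε/D = 3.43×10^-6 → f = 0.01300 (Haaland)
Major: h_f = f(L/D)·V²/2g = 0.01300·4267·0.08285 = 4.595 m
Minor: ΣK = 12.1; h_m = ΣK·V²/2g = 1.004 m
Total H_L = 4.595 + 1.004 = 5.599 m

H_L ≈ 5.60 m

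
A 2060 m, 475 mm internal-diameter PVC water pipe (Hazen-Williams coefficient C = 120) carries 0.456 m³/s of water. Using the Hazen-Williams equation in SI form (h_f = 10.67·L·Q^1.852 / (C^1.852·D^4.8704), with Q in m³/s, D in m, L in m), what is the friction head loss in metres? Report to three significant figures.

h_f ≈ 27.2 m

h_f = 10.67·2060·0.456^1.852 / (120^1.852·0.475^4.8704) = 27.19 m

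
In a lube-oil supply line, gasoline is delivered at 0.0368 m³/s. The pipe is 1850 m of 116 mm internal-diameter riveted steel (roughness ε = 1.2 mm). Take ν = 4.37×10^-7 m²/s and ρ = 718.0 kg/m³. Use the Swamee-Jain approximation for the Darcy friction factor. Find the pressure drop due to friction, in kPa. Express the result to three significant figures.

V = 4Q/(πD²) = 4·0.0368/(π·0.116²) = 3.482 m/s
Re = VD/ν = 3.482·0.116/4.37×10^-7 = 9.24×10^5 → turbulent
ε/D = 1.2/116 = 0.0103
Swamee-Jain: f = 0.03846
h_f = f(L/D)V²/(2g) = 0.03846·(1850/0.116)·3.482²/(2·9.81) = 379.0 m
Δp = ρg·h_f = 718.0·9.81·379.0 = 2670 kPa

Δp ≈ 2670 kPa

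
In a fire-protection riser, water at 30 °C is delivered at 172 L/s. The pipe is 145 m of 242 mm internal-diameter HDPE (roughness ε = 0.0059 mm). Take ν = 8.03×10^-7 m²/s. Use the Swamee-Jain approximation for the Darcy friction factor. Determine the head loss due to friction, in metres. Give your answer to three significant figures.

V = 4Q/(πD²) = 4·0.172/(π·0.242²) = 3.739 m/s
Re = VD/ν = 3.739·0.242/8.03×10^-7 = 1.13×10^6 → turbulent
ε/D = 0.0059/242 = 2.44×10^-5
Swamee-Jain: f = 0.01199
h_f = f(L/D)V²/(2g) = 0.01199·(145/0.242)·3.739²/(2·9.81) = 5.119 m

h_f ≈ 5.12 m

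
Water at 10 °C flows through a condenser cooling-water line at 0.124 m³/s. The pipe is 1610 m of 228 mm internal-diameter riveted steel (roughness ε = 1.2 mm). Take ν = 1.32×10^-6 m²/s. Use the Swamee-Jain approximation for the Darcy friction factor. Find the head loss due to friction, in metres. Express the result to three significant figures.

V = 4Q/(πD²) = 4·0.124/(π·0.228²) = 3.037 m/s
Re = VD/ν = 3.037·0.228/1.32×10^-6 = 5.25×10^5 → turbulent
ε/D = 1.2/228 = 0.00526
Swamee-Jain: f = 0.03111
h_f = f(L/D)V²/(2g) = 0.03111·(1610/0.228)·3.037²/(2·9.81) = 103.3 m

h_f ≈ 103 m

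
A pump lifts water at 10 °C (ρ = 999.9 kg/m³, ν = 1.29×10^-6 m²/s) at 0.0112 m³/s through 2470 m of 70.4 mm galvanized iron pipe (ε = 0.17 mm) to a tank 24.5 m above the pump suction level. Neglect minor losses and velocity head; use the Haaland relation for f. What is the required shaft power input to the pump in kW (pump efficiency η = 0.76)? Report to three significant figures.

P_shaft ≈ 58.2 kW

V = 4Q/(πD²) = 2.877 m/s; Re = 1.57×10^5; ε/D = 0.00241; f = 0.02556
h_f = f(L/D)V²/2g = 378.5 m
Total head H = z + h_f = 24.5 + 378.5 = 403.0 m
P_hyd = ρgQH = 999.9·9.81·0.0112·403.0 = 44.27 kW
P_shaft = P_hyd/η = 44.27/0.76 = 58.25 kW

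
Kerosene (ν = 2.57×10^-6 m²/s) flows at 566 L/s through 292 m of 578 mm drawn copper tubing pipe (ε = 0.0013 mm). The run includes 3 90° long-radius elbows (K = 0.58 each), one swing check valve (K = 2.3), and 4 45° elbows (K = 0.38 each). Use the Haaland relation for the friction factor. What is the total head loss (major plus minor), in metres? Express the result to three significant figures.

H_L ≈ 2.90 m

V = 4Q/(πD²) = 2.157 m/s; V²/2g = 0.2372 m
Re = 4.85×10^5, ε/D = 2.25×10^-6 → f = 0.01316 (Haaland)
Major: h_f = f(L/D)·V²/2g = 0.01316·505.2·0.2372 = 1.576 m
Minor: ΣK = 5.56; h_m = ΣK·V²/2g = 1.319 m
Total H_L = 1.576 + 1.319 = 2.895 m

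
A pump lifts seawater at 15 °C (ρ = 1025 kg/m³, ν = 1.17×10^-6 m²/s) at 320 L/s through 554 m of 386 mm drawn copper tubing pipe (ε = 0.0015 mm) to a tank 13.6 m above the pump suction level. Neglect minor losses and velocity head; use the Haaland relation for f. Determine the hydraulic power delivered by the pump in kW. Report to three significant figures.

V = 4Q/(πD²) = 2.735 m/s; Re = 9.02×10^5; ε/D = 3.89×10^-6; f = 0.01185
h_f = f(L/D)V²/2g = 6.482 m
Total head H = z + h_f = 13.6 + 6.482 = 20.08 m
P_hyd = ρgQH = 1025·9.81·0.320·20.08 = 64.62 kW

P_hyd ≈ 64.6 kW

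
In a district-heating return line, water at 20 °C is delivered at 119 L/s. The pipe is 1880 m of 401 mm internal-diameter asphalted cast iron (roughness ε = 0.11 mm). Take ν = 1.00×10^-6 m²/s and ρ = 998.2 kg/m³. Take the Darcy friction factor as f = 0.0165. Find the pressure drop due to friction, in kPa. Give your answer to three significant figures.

V = 4Q/(πD²) = 4·0.119/(π·0.401²) = 0.9423 m/s
h_f = f(L/D)V²/(2g) = 0.01650·(1880/0.401)·0.9423²/(2·9.81) = 3.501 m
Δp = ρg·h_f = 998.2·9.81·3.501 = 34.28 kPa

Δp ≈ 34.3 kPa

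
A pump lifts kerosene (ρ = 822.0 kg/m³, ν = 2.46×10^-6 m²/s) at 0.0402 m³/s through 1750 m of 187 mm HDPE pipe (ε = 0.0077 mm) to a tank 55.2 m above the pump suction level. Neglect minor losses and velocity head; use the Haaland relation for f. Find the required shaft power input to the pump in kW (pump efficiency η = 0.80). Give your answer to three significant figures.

P_shaft ≈ 29.7 kW

V = 4Q/(πD²) = 1.464 m/s; Re = 1.11×10^5; ε/D = 4.12×10^-5; f = 0.01762
h_f = f(L/D)V²/2g = 18.00 m
Total head H = z + h_f = 55.2 + 18.00 = 73.20 m
P_hyd = ρgQH = 822.0·9.81·0.0402·73.20 = 23.73 kW
P_shaft = P_hyd/η = 23.73/0.80 = 29.66 kW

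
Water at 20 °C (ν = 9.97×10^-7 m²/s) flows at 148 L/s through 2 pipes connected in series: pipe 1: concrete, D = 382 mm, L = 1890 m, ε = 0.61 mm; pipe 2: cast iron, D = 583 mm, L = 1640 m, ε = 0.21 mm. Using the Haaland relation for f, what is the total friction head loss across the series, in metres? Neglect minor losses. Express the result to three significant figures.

Pipe 1: V = 1.291 m/s, Re = 4.95×10^5, ε/D = 0.00160, f = 0.02250, h_1 = f(L/D)V²/2g = 9.464 m
Pipe 2: V = 0.5544 m/s, Re = 3.24×10^5, ε/D = 3.60×10^-4, f = 0.01711, h_2 = f(L/D)V²/2g = 0.7538 m
Series → Q common, losses add: H = Σh = 10.22 m

H ≈ 10.2 m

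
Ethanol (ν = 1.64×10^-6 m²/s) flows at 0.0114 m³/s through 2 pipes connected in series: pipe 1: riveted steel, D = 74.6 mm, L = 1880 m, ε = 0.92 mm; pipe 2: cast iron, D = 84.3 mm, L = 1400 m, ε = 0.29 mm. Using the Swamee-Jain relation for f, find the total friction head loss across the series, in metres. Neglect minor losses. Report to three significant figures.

Pipe 1: V = 2.608 m/s, Re = 1.19×10^5, ε/D = 0.0123, f = 0.04140, h_1 = f(L/D)V²/2g = 361.7 m
Pipe 2: V = 2.042 m/s, Re = 1.05×10^5, ε/D = 0.00344, f = 0.02859, h_2 = f(L/D)V²/2g = 100.9 m
Series → Q common, losses add: H = Σh = 462.7 m

H ≈ 463 m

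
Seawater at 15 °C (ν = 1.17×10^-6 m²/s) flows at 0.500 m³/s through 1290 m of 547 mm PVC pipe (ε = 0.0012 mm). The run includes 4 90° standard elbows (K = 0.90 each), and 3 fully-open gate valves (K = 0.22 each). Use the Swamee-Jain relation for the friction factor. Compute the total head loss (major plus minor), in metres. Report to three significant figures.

V = 4Q/(πD²) = 2.128 m/s; V²/2g = 0.2307 m
Re = 9.95×10^5, ε/D = 2.19×10^-6 → f = 0.01167 (Swamee-Jain)
Major: h_f = f(L/D)·V²/2g = 0.01167·2358·0.2307 = 6.352 m
Minor: ΣK = 4.26; h_m = ΣK·V²/2g = 0.9829 m
Total H_L = 6.352 + 0.9829 = 7.334 m

H_L ≈ 7.33 m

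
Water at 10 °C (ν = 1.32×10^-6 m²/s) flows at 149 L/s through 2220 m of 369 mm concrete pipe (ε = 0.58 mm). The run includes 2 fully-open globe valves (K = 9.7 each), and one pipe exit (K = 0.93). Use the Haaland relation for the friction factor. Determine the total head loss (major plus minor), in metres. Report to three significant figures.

V = 4Q/(πD²) = 1.393 m/s; V²/2g = 0.09894 m
Re = 3.89×10^5, ε/D = 0.00157 → f = 0.02252 (Haaland)
Major: h_f = f(L/D)·V²/2g = 0.02252·6016·0.09894 = 13.41 m
Minor: ΣK = 20.3; h_m = ΣK·V²/2g = 2.012 m
Total H_L = 13.41 + 2.012 = 15.42 m

H_L ≈ 15.4 m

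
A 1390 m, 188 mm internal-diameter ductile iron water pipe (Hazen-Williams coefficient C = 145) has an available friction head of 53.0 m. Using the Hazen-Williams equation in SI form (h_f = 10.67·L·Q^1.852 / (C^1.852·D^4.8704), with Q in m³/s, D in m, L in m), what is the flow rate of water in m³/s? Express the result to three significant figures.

Q ≈ 0.0854 m³/s

Rearranging: Q = [h_f·C^1.852·D^4.8704 / (10.67·L)]^(1/1.852)
Q = [53.0·145^1.852·0.188^4.8704 / (10.67·1390)]^0.540 = 0.08537 m³/s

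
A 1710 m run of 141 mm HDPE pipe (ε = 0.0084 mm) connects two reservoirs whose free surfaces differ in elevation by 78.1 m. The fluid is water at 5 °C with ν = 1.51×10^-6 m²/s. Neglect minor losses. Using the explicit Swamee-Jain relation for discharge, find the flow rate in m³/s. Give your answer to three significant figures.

Q ≈ 0.0448 m³/s

Swamee-Jain (Type II): Q = -0.965·√(gD⁵h_f/L)·ln[ε/(3.7D) + √(3.17ν²L/(gD³h_f))]
√(gD⁵h_f/L) = √(9.81·0.141⁵·78.1/1710) = 0.004997
ε/(3.7D) = 1.61×10^-5; √(3.17ν²L/(gD³h_f)) = 7.59×10^-5
Q = -0.965·0.004997·ln(9.196×10^-5) = 0.04482 m³/s
Check: V = 2.87 m/s, Re = 2.68×10^5, f = 0.01530, h_f = 77.9 m ≈ 78.1 m ✓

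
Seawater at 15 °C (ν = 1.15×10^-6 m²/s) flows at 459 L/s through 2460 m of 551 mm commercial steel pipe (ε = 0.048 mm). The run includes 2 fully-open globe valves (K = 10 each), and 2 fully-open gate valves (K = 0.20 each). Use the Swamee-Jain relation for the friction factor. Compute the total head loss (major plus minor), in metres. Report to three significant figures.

H_L ≈ 15.2 m

V = 4Q/(πD²) = 1.925 m/s; V²/2g = 0.1889 m
Re = 9.22×10^5, ε/D = 8.71×10^-5 → f = 0.01341 (Swamee-Jain)
Major: h_f = f(L/D)·V²/2g = 0.01341·4465·0.1889 = 11.31 m
Minor: ΣK = 20.4; h_m = ΣK·V²/2g = 3.853 m
Total H_L = 11.31 + 3.853 = 15.16 m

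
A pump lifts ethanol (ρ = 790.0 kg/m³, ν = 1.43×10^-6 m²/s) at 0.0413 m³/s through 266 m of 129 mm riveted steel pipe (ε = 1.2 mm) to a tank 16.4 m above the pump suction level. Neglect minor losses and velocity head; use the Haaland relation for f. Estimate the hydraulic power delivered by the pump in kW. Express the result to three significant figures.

P_hyd ≈ 17.8 kW

V = 4Q/(πD²) = 3.160 m/s; Re = 2.85×10^5; ε/D = 0.00930; f = 0.03727
h_f = f(L/D)V²/2g = 39.12 m
Total head H = z + h_f = 16.4 + 39.12 = 55.52 m
P_hyd = ρgQH = 790.0·9.81·0.0413·55.52 = 17.77 kW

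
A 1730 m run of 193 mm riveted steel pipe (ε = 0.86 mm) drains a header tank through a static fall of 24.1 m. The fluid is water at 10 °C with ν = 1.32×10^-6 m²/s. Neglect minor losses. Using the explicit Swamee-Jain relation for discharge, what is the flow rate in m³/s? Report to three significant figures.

Q ≈ 0.0389 m³/s

Swamee-Jain (Type II): Q = -0.965·√(gD⁵h_f/L)·ln[ε/(3.7D) + √(3.17ν²L/(gD³h_f))]
√(gD⁵h_f/L) = √(9.81·0.193⁵·24.1/1730) = 0.006049
ε/(3.7D) = 0.00120; √(3.17ν²L/(gD³h_f)) = 7.50×10^-5
Q = -0.965·0.006049·ln(0.001279) = 0.03889 m³/s
Check: V = 1.33 m/s, Re = 1.94×10^5, f = 0.03004, h_f = 24.3 m ≈ 24.1 m ✓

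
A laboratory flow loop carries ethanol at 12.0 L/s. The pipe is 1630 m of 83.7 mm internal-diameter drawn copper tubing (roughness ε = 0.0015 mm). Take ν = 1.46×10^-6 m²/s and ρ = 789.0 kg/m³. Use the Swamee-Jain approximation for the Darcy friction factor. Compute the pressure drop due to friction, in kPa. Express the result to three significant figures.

V = 4Q/(πD²) = 4·0.0120/(π·0.0837²) = 2.181 m/s
Re = VD/ν = 2.181·0.0837/1.46×10^-6 = 1.25×10^5 → turbulent
ε/D = 0.0015/83.7 = 1.79×10^-5
Swamee-Jain: f = 0.01718
h_f = f(L/D)V²/(2g) = 0.01718·(1630/0.0837)·2.181²/(2·9.81) = 81.12 m
Δp = ρg·h_f = 789.0·9.81·81.12 = 627.9 kPa

Δp ≈ 628 kPa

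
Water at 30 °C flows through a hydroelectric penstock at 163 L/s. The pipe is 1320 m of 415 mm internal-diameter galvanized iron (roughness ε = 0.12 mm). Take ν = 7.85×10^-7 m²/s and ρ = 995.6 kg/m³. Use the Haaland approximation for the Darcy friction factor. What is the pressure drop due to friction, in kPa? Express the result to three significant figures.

V = 4Q/(πD²) = 4·0.163/(π·0.415²) = 1.205 m/s
Re = VD/ν = 1.205·0.415/7.85×10^-7 = 6.37×10^5 → turbulent
ε/D = 0.12/415 = 2.89×10^-4
Haaland: f = 0.01583
h_f = f(L/D)V²/(2g) = 0.01583·(1320/0.415)·1.205²/(2·9.81) = 3.727 m
Δp = ρg·h_f = 995.6·9.81·3.727 = 36.40 kPa

Δp ≈ 36.4 kPa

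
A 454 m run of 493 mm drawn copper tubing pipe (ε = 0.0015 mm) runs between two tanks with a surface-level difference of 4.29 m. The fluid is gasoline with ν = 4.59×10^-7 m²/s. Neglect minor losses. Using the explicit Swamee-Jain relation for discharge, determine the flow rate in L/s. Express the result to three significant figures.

Swamee-Jain (Type II): Q = -0.965·√(gD⁵h_f/L)·ln[ε/(3.7D) + √(3.17ν²L/(gD³h_f))]
√(gD⁵h_f/L) = √(9.81·0.493⁵·4.29/454) = 0.05196
ε/(3.7D) = 8.22×10^-7; √(3.17ν²L/(gD³h_f)) = 7.75×10^-6
Q = -0.965·0.05196·ln(8.577×10^-6) = 0.5850 m³/s
Check: V = 3.06 m/s, Re = 3.29×10^6, f = 0.009752, h_f = 4.30 m ≈ 4.29 m ✓

Q ≈ 585 L/s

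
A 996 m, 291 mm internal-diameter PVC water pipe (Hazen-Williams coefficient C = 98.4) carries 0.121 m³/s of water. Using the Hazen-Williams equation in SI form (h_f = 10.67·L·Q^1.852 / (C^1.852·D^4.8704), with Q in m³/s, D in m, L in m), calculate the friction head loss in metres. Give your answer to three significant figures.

h_f ≈ 17.7 m

h_f = 10.67·996·0.121^1.852 / (98.4^1.852·0.291^4.8704) = 17.69 m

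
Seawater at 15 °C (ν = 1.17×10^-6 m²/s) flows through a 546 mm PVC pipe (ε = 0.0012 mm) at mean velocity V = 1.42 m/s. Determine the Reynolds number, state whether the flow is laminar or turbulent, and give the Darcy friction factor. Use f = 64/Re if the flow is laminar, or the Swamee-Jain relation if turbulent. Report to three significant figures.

Re = VD/ν = 1.420·0.546/1.17×10^-6 = 6.63×10^5
Re > 4000 → turbulent; ε/D = 2.20×10^-6
Swamee-Jain: f = 0.01250

Re ≈ 6.63×10^5; turbulent; f ≈ 0.0125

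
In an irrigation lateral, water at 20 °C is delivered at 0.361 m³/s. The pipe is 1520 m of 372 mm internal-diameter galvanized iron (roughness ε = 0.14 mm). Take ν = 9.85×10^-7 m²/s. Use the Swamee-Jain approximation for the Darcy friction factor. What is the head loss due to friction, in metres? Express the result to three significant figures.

V = 4Q/(πD²) = 4·0.361/(π·0.372²) = 3.321 m/s
Re = VD/ν = 3.321·0.372/9.85×10^-7 = 1.25×10^6 → turbulent
ε/D = 0.14/372 = 3.76×10^-4
Swamee-Jain: f = 0.01627
h_f = f(L/D)V²/(2g) = 0.01627·(1520/0.372)·3.321²/(2·9.81) = 37.39 m

h_f ≈ 37.4 m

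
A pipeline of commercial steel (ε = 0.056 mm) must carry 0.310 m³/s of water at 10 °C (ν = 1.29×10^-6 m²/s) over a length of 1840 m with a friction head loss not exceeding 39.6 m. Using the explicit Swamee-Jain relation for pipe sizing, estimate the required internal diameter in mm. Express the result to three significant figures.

Swamee-Jain (Type III): D = 0.66·[ε^1.25·(LQ²/(gh_f))^4.75 + ν·Q^9.4·(L/(gh_f))^5.2]^0.04
LQ²/(gh_f) = 0.4552; L/(gh_f) = 4.736
Term 1 = ε^1.25·(…)^4.75 = 1.15×10^-7; Term 2 = ν·Q^9.4·(…)^5.2 = 6.95×10^-8
D = 0.66·(1.15×10^-7 + 6.95×10^-8)^0.04 = 0.3550 m = 355 mm
Check: V = 3.13 m/s, Re = 8.62×10^5, f = 0.01443, h_f = 37.4 m ≈ 39.6 m ✓

D ≈ 355 mm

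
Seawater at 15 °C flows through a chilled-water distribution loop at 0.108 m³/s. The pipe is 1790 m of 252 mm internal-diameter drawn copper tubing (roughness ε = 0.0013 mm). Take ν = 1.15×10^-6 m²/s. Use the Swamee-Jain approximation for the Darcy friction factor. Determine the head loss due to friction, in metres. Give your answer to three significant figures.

V = 4Q/(πD²) = 4·0.108/(π·0.252²) = 2.165 m/s
Re = VD/ν = 2.165·0.252/1.15×10^-6 = 4.74×10^5 → turbulent
ε/D = 0.0013/252 = 5.16×10^-6
Swamee-Jain: f = 0.01330
h_f = f(L/D)V²/(2g) = 0.01330·(1790/0.252)·2.165²/(2·9.81) = 22.57 m

h_f ≈ 22.6 m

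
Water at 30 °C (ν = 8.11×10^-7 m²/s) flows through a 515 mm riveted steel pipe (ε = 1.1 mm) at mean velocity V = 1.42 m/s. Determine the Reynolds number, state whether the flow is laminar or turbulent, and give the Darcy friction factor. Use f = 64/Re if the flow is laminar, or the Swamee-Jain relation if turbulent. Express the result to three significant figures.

Re = VD/ν = 1.420·0.515/8.11×10^-7 = 9.02×10^5
Re > 4000 → turbulent; ε/D = 0.00214
Swamee-Jain: f = 0.02411

Re ≈ 9.02×10^5; turbulent; f ≈ 0.0241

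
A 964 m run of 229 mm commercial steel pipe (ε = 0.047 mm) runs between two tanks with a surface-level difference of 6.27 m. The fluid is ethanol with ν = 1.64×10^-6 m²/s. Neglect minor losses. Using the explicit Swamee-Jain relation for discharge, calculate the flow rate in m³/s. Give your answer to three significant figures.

Swamee-Jain (Type II): Q = -0.965·√(gD⁵h_f/L)·ln[ε/(3.7D) + √(3.17ν²L/(gD³h_f))]
√(gD⁵h_f/L) = √(9.81·0.229⁵·6.27/964) = 0.006339
ε/(3.7D) = 5.55×10^-5; √(3.17ν²L/(gD³h_f)) = 1.05×10^-4
Q = -0.965·0.006339·ln(1.610×10^-4) = 0.05343 m³/s
Check: V = 1.30 m/s, Re = 1.81×10^5, f = 0.01740, h_f = 6.28 m ≈ 6.27 m ✓

Q ≈ 0.0534 m³/s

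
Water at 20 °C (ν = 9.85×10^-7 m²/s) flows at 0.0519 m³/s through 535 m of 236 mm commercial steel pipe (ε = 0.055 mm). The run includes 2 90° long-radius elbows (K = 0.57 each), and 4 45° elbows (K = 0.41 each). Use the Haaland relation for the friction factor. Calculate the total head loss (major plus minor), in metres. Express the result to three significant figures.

V = 4Q/(πD²) = 1.186 m/s; V²/2g = 0.07175 m
Re = 2.84×10^5, ε/D = 2.33×10^-4 → f = 0.01641 (Haaland)
Major: h_f = f(L/D)·V²/2g = 0.01641·2267·0.07175 = 2.669 m
Minor: ΣK = 2.78; h_m = ΣK·V²/2g = 0.1995 m
Total H_L = 2.669 + 0.1995 = 2.868 m

H_L ≈ 2.87 m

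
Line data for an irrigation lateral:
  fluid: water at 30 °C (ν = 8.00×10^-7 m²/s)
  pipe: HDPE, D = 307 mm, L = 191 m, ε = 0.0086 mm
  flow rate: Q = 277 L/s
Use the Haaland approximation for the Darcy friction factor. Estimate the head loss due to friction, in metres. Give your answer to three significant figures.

h_f ≈ 5.14 m

V = 4Q/(πD²) = 4·0.277/(π·0.307²) = 3.742 m/s
Re = VD/ν = 3.742·0.307/8.00×10^-7 = 1.44×10^6 → turbulent
ε/D = 0.0086/307 = 2.80×10^-5
Haaland: f = 0.01158
h_f = f(L/D)V²/(2g) = 0.01158·(191/0.307)·3.742²/(2·9.81) = 5.142 m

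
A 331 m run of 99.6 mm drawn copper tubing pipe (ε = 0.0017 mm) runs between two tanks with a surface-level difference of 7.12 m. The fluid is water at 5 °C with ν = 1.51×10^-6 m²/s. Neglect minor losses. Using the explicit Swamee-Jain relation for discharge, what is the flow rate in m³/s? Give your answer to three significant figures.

Q ≈ 0.0119 m³/s

Swamee-Jain (Type II): Q = -0.965·√(gD⁵h_f/L)·ln[ε/(3.7D) + √(3.17ν²L/(gD³h_f))]
√(gD⁵h_f/L) = √(9.81·0.0996⁵·7.12/331) = 0.001438
ε/(3.7D) = 4.61×10^-6; √(3.17ν²L/(gD³h_f)) = 1.86×10^-4
Q = -0.965·0.001438·ln(1.908×10^-4) = 0.01189 m³/s
Check: V = 1.53 m/s, Re = 1.01×10^5, f = 0.01794, h_f = 7.07 m ≈ 7.12 m ✓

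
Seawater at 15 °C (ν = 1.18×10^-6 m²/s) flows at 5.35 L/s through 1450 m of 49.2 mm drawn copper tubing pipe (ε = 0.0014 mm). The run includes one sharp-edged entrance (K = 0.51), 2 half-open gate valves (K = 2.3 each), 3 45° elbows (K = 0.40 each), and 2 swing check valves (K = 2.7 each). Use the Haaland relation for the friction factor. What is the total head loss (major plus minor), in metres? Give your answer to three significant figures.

V = 4Q/(πD²) = 2.814 m/s; V²/2g = 0.4036 m
Re = 1.17×10^5, ε/D = 2.85×10^-5 → f = 0.01737 (Haaland)
Major: h_f = f(L/D)·V²/2g = 0.01737·29472·0.4036 = 206.6 m
Minor: ΣK = 11.7; h_m = ΣK·V²/2g = 4.726 m
Total H_L = 206.6 + 4.726 = 211.3 m

H_L ≈ 211 m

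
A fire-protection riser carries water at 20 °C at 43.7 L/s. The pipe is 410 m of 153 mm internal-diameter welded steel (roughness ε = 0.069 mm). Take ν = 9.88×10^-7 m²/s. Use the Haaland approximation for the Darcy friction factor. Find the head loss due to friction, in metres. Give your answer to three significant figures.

V = 4Q/(πD²) = 4·0.0437/(π·0.153²) = 2.377 m/s
Re = VD/ν = 2.377·0.153/9.88×10^-7 = 3.68×10^5 → turbulent
ε/D = 0.069/153 = 4.51×10^-4
Haaland: f = 0.01755
h_f = f(L/D)V²/(2g) = 0.01755·(410/0.153)·2.377²/(2·9.81) = 13.54 m

h_f ≈ 13.5 m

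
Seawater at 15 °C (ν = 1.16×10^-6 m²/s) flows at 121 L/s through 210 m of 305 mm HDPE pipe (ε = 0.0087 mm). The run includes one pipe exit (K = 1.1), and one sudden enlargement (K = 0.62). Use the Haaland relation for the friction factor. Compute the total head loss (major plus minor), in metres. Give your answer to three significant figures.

H_L ≈ 1.56 m

V = 4Q/(πD²) = 1.656 m/s; V²/2g = 0.1398 m
Re = 4.35×10^5, ε/D = 2.85×10^-5 → f = 0.01370 (Haaland)
Major: h_f = f(L/D)·V²/2g = 0.01370·688.5·0.1398 = 1.319 m
Minor: ΣK = 1.72; h_m = ΣK·V²/2g = 0.2404 m
Total H_L = 1.319 + 0.2404 = 1.559 m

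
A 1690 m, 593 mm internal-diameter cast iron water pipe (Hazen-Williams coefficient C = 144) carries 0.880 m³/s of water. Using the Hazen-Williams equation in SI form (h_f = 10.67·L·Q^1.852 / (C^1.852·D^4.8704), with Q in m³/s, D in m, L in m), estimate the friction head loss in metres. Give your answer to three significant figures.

h_f ≈ 18.2 m

h_f = 10.67·1690·0.880^1.852 / (144^1.852·0.593^4.8704) = 18.25 m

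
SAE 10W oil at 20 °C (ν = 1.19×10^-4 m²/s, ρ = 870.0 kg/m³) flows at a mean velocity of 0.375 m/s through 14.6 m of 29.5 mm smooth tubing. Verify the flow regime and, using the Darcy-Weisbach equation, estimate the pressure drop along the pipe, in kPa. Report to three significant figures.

Δp ≈ 20.8 kPa

Re = VD/ν = 0.375·0.02950/1.19×10^-4 = 93.0 → laminar (Re < 2300)
f = 64/Re = 0.6885
h_f = f(L/D)V²/(2g) = 0.6885·(14.6/0.02950)·0.375²/(2·9.81) = 2.442 m
Δp = ρg·h_f = 870.0·9.81·2.442 = 20.84 kPa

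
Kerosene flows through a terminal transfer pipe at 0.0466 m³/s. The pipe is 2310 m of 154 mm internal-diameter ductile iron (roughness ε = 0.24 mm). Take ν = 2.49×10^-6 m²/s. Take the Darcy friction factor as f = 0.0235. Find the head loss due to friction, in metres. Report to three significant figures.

h_f ≈ 112 m

V = 4Q/(πD²) = 4·0.0466/(π·0.154²) = 2.502 m/s
h_f = f(L/D)V²/(2g) = 0.02350·(2310/0.154)·2.502²/(2·9.81) = 112.5 m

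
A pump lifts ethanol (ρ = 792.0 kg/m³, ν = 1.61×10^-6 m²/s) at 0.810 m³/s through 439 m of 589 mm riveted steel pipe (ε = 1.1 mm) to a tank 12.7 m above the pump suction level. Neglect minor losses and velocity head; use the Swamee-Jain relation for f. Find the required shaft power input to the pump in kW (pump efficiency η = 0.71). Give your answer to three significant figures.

P_shaft ≈ 182 kW

V = 4Q/(πD²) = 2.973 m/s; Re = 1.09×10^6; ε/D = 0.00187; f = 0.02325
h_f = f(L/D)V²/2g = 7.806 m
Total head H = z + h_f = 12.7 + 7.806 = 20.51 m
P_hyd = ρgQH = 792.0·9.81·0.810·20.51 = 129.0 kW
P_shaft = P_hyd/η = 129.0/0.71 = 181.8 kW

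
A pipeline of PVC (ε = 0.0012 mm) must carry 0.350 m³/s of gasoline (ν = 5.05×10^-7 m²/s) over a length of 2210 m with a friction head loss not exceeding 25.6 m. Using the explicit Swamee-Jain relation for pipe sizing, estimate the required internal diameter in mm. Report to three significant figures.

D ≈ 392 mm

Swamee-Jain (Type III): D = 0.66·[ε^1.25·(LQ²/(gh_f))^4.75 + ν·Q^9.4·(L/(gh_f))^5.2]^0.04
LQ²/(gh_f) = 1.078; L/(gh_f) = 8.800
Term 1 = ε^1.25·(…)^4.75 = 5.67×10^-8; Term 2 = ν·Q^9.4·(…)^5.2 = 2.13×10^-6
D = 0.66·(5.67×10^-8 + 2.13×10^-6)^0.04 = 0.3919 m = 392 mm
Check: V = 2.90 m/s, Re = 2.25×10^6, f = 0.01030, h_f = 24.9 m ≈ 25.6 m ✓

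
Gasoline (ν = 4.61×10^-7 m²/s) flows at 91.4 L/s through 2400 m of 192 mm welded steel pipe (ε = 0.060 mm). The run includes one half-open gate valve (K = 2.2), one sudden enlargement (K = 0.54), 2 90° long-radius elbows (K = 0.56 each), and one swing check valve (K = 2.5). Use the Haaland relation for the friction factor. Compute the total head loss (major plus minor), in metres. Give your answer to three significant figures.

V = 4Q/(πD²) = 3.157 m/s; V²/2g = 0.5079 m
Re = 1.31×10^6, ε/D = 3.13×10^-4 → f = 0.01557 (Haaland)
Major: h_f = f(L/D)·V²/2g = 0.01557·12500·0.5079 = 98.89 m
Minor: ΣK = 6.36; h_m = ΣK·V²/2g = 3.230 m
Total H_L = 98.89 + 3.230 = 102.1 m

H_L ≈ 102 m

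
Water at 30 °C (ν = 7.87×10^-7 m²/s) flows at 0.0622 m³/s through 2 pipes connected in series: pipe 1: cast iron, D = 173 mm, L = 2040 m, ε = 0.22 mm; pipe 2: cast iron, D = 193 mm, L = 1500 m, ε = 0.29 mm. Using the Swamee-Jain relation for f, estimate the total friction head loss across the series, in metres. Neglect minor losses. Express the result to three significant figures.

Pipe 1: V = 2.646 m/s, Re = 5.82×10^5, ε/D = 0.00127, f = 0.02138, h_1 = f(L/D)V²/2g = 89.99 m
Pipe 2: V = 2.126 m/s, Re = 5.21×10^5, ε/D = 0.00150, f = 0.02228, h_2 = f(L/D)V²/2g = 39.90 m
Series → Q common, losses add: H = Σh = 129.9 m

H ≈ 130 m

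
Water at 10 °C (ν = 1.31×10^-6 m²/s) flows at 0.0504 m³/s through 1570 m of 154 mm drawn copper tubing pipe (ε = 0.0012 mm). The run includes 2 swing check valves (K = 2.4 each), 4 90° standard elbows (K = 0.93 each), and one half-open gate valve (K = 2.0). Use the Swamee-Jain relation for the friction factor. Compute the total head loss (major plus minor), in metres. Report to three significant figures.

H_L ≈ 58.4 m

V = 4Q/(πD²) = 2.706 m/s; V²/2g = 0.3732 m
Re = 3.18×10^5, ε/D = 7.79×10^-6 → f = 0.01431 (Swamee-Jain)
Major: h_f = f(L/D)·V²/2g = 0.01431·10195·0.3732 = 54.45 m
Minor: ΣK = 10.5; h_m = ΣK·V²/2g = 3.926 m
Total H_L = 54.45 + 3.926 = 58.38 m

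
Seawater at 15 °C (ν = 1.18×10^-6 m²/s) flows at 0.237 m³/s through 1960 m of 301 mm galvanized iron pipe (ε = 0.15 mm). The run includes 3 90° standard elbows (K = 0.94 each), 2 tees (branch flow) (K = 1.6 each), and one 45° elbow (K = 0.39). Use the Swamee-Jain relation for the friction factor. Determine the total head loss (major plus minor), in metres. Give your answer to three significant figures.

H_L ≈ 67.6 m

V = 4Q/(πD²) = 3.331 m/s; V²/2g = 0.5654 m
Re = 8.50×10^5, ε/D = 4.98×10^-4 → f = 0.01738 (Swamee-Jain)
Major: h_f = f(L/D)·V²/2g = 0.01738·6512·0.5654 = 63.98 m
Minor: ΣK = 6.41; h_m = ΣK·V²/2g = 3.624 m
Total H_L = 63.98 + 3.624 = 67.61 m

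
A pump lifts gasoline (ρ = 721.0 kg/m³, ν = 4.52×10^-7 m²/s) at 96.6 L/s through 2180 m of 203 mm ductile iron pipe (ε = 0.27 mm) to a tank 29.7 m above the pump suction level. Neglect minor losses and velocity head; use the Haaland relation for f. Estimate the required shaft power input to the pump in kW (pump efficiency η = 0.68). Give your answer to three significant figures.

V = 4Q/(πD²) = 2.985 m/s; Re = 1.34×10^6; ε/D = 0.00133; f = 0.02128
h_f = f(L/D)V²/2g = 103.7 m
Total head H = z + h_f = 29.7 + 103.7 = 133.4 m
P_hyd = ρgQH = 721.0·9.81·0.0966·133.4 = 91.18 kW
P_shaft = P_hyd/η = 91.18/0.68 = 134.1 kW

P_shaft ≈ 134 kW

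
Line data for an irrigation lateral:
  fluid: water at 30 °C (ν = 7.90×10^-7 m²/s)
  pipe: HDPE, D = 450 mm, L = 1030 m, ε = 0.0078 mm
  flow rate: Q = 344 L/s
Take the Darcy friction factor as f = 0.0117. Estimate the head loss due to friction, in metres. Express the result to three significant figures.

h_f ≈ 6.39 m

V = 4Q/(πD²) = 4·0.344/(π·0.450²) = 2.163 m/s
h_f = f(L/D)V²/(2g) = 0.01170·(1030/0.450)·2.163²/(2·9.81) = 6.386 m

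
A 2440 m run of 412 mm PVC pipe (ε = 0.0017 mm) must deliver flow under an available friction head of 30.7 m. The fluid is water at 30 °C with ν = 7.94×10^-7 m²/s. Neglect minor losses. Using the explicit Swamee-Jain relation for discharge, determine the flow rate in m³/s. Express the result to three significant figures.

Q ≈ 0.407 m³/s

Swamee-Jain (Type II): Q = -0.965·√(gD⁵h_f/L)·ln[ε/(3.7D) + √(3.17ν²L/(gD³h_f))]
√(gD⁵h_f/L) = √(9.81·0.412⁵·30.7/2440) = 0.03828
ε/(3.7D) = 1.12×10^-6; √(3.17ν²L/(gD³h_f)) = 1.52×10^-5
Q = -0.965·0.03828·ln(1.633×10^-5) = 0.4072 m³/s
Check: V = 3.05 m/s, Re = 1.58×10^6, f = 0.01090, h_f = 30.7 m ≈ 30.7 m ✓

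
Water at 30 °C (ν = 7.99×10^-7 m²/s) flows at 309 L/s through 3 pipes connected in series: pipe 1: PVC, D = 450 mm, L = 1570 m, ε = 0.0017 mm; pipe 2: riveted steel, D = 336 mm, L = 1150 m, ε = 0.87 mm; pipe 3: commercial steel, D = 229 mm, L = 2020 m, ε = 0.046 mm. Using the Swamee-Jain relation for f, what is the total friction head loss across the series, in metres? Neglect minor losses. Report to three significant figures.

H ≈ 423 m

Pipe 1: V = 1.943 m/s, Re = 1.09×10^6, ε/D = 3.78×10^-6, f = 0.01153, h_1 = f(L/D)V²/2g = 7.742 m
Pipe 2: V = 3.485 m/s, Re = 1.47×10^6, ε/D = 0.00259, f = 0.02527, h_2 = f(L/D)V²/2g = 53.54 m
Pipe 3: V = 7.502 m/s, Re = 2.15×10^6, ε/D = 2.01×10^-4, f = 0.01429, h_3 = f(L/D)V²/2g = 361.7 m
Series → Q common, losses add: H = Σh = 423.0 m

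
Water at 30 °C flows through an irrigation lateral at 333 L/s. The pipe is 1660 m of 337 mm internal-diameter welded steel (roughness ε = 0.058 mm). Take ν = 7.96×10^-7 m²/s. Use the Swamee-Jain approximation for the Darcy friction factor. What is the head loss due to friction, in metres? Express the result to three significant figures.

h_f ≈ 49.4 m

V = 4Q/(πD²) = 4·0.333/(π·0.337²) = 3.733 m/s
Re = VD/ν = 3.733·0.337/7.96×10^-7 = 1.58×10^6 → turbulent
ε/D = 0.058/337 = 1.72×10^-4
Swamee-Jain: f = 0.01410
h_f = f(L/D)V²/(2g) = 0.01410·(1660/0.337)·3.733²/(2·9.81) = 49.35 m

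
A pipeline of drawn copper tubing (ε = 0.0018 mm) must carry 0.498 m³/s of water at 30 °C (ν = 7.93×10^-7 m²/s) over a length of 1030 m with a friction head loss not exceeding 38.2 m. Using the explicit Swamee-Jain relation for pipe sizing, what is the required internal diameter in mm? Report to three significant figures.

Swamee-Jain (Type III): D = 0.66·[ε^1.25·(LQ²/(gh_f))^4.75 + ν·Q^9.4·(L/(gh_f))^5.2]^0.04
LQ²/(gh_f) = 0.6817; L/(gh_f) = 2.749
Term 1 = ε^1.25·(…)^4.75 = 1.07×10^-8; Term 2 = ν·Q^9.4·(…)^5.2 = 2.17×10^-7
D = 0.66·(1.07×10^-8 + 2.17×10^-7)^0.04 = 0.3580 m = 358 mm
Check: V = 4.95 m/s, Re = 2.23×10^6, f = 0.01039, h_f = 37.3 m ≈ 38.2 m ✓

D ≈ 358 mm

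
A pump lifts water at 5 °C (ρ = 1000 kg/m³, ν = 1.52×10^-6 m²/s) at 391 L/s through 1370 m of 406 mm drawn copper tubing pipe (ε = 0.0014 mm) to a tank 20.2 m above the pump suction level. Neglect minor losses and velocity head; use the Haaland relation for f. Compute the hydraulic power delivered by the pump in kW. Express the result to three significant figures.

V = 4Q/(πD²) = 3.020 m/s; Re = 8.07×10^5; ε/D = 3.45×10^-6; f = 0.01207
h_f = f(L/D)V²/2g = 18.93 m
Total head H = z + h_f = 20.2 + 18.93 = 39.13 m
P_hyd = ρgQH = 1000·9.81·0.391·39.13 = 150.1 kW

P_hyd ≈ 150 kW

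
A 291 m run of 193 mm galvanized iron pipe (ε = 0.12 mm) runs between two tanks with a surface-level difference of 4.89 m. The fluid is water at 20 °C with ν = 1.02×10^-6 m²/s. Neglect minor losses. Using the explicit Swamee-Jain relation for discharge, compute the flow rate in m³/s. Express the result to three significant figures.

Q ≈ 0.0540 m³/s

Swamee-Jain (Type II): Q = -0.965·√(gD⁵h_f/L)·ln[ε/(3.7D) + √(3.17ν²L/(gD³h_f))]
√(gD⁵h_f/L) = √(9.81·0.193⁵·4.89/291) = 0.006644
ε/(3.7D) = 1.68×10^-4; √(3.17ν²L/(gD³h_f)) = 5.28×10^-5
Q = -0.965·0.006644·ln(2.208×10^-4) = 0.05397 m³/s
Check: V = 1.84 m/s, Re = 3.49×10^5, f = 0.01883, h_f = 4.92 m ≈ 4.89 m ✓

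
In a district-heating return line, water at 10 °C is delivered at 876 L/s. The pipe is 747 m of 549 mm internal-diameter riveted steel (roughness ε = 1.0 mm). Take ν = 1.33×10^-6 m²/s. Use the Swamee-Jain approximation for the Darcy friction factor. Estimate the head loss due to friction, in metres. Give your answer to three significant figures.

V = 4Q/(πD²) = 4·0.876/(π·0.549²) = 3.701 m/s
Re = VD/ν = 3.701·0.549/1.33×10^-6 = 1.53×10^6 → turbulent
ε/D = 1.0/549 = 0.00182
Swamee-Jain: f = 0.02304
h_f = f(L/D)V²/(2g) = 0.02304·(747/0.549)·3.701²/(2·9.81) = 21.88 m

h_f ≈ 21.9 m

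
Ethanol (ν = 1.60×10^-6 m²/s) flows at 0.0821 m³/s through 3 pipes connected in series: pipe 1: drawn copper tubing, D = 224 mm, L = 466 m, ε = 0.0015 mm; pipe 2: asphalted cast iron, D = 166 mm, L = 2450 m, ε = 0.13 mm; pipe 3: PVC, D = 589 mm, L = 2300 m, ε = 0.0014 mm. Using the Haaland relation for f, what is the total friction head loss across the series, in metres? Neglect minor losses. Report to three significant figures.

Pipe 1: V = 2.083 m/s, Re = 2.92×10^5, ε/D = 6.70×10^-6, f = 0.01447, h_1 = f(L/D)V²/2g = 6.659 m
Pipe 2: V = 3.793 m/s, Re = 3.94×10^5, ε/D = 7.83×10^-4, f = 0.01933, h_2 = f(L/D)V²/2g = 209.3 m
Pipe 3: V = 0.3013 m/s, Re = 1.11×10^5, ε/D = 2.38×10^-6, f = 0.01745, h_3 = f(L/D)V²/2g = 0.3154 m
Series → Q common, losses add: H = Σh = 216.2 m

H ≈ 216 m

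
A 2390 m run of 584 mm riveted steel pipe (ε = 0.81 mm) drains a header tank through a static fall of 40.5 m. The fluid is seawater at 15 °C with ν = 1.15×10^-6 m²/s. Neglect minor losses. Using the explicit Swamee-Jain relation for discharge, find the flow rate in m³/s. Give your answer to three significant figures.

Swamee-Jain (Type II): Q = -0.965·√(gD⁵h_f/L)·ln[ε/(3.7D) + √(3.17ν²L/(gD³h_f))]
√(gD⁵h_f/L) = √(9.81·0.584⁵·40.5/2390) = 0.1063
ε/(3.7D) = 3.75×10^-4; √(3.17ν²L/(gD³h_f)) = 1.13×10^-5
Q = -0.965·0.1063·ln(3.861×10^-4) = 0.8060 m³/s
Check: V = 3.01 m/s, Re = 1.53×10^6, f = 0.02152, h_f = 40.6 m ≈ 40.5 m ✓

Q ≈ 0.806 m³/s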